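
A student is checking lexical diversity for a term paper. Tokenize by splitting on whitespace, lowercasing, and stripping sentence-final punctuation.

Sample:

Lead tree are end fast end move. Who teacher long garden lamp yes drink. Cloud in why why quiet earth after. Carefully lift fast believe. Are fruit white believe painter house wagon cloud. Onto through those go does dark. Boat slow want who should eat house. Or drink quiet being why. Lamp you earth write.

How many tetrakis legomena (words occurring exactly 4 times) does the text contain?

0

Frequencies: why:3, are:2, end:2, fast:2, who:2, lamp:2, drink:2, cloud:2, quiet:2, earth:2, believe:2, house:2, lead:1, tree:1, move:1, teacher:1, long:1, garden:1, yes:1, in:1, … (22 more, each freq 1)
Words with frequency 4: (none)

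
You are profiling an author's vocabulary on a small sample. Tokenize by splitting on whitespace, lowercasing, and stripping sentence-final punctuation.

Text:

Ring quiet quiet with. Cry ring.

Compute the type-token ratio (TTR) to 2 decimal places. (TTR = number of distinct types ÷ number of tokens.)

0.67

N = 6 tokens, V = 4 types.
TTR = V / N = 4 / 6 = 0.67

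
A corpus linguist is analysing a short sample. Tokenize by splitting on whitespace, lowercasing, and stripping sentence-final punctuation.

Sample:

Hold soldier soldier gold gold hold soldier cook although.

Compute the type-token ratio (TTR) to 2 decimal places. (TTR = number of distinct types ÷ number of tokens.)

N = 9 tokens, V = 5 types.
TTR = V / N = 5 / 9 = 0.56

0.56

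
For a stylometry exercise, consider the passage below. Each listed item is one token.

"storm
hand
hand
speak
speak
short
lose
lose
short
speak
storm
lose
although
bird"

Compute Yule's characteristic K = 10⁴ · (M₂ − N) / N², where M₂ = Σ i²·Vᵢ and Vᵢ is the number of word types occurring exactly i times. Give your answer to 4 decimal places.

Frequencies: speak:3, lose:3, storm:2, hand:2, short:2, although:1, bird:1
N = 14. Frequency spectrum: V_1=2, V_2=3, V_3=2
M₂ = 1²·2 + 2²·3 + 3²·2 = 32
K = 10000 × (32 − 14) / 14² = 918.3673

918.3673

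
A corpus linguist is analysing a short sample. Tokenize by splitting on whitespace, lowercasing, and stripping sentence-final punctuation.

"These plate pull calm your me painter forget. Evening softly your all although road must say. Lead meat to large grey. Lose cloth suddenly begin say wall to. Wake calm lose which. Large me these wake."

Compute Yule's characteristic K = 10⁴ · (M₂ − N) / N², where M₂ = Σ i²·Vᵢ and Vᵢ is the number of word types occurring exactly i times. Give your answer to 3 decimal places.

138.889

Frequencies: these:2, calm:2, your:2, me:2, say:2, to:2, large:2, lose:2, wake:2, plate:1, pull:1, painter:1, forget:1, evening:1, softly:1, all:1, although:1, road:1, must:1, lead:1, … (7 more, each freq 1)
N = 36. Frequency spectrum: V_1=18, V_2=9
M₂ = 1²·18 + 2²·9 = 54
K = 10000 × (54 − 36) / 36² = 138.889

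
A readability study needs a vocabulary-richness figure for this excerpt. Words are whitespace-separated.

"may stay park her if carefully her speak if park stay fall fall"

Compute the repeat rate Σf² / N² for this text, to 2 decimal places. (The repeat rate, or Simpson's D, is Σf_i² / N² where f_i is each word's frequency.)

0.14

Frequencies: stay:2, park:2, her:2, if:2, fall:2, may:1, carefully:1, speak:1
Σf² = 23; N² = 169
Repeat rate = 23 / 169 = 0.14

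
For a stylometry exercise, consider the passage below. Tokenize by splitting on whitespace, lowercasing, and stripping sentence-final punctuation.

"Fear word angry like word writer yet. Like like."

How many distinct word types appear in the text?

6

Distinct types: {angry, fear, like, word, writer, yet}
V = 6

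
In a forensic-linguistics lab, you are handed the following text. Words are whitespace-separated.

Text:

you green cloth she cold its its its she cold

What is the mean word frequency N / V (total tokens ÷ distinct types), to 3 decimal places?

1.667

N = 10 tokens, V = 6 types.
Mean frequency = N / V = 10 / 6 = 1.667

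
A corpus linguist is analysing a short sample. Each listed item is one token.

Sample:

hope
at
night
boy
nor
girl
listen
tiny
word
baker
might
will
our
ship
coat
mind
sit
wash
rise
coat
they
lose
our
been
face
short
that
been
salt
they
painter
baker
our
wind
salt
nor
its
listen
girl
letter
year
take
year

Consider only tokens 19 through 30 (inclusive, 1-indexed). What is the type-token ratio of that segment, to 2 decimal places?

Segment tokens 19–30: rise, coat, they, lose, our, been, face, short, that, been, salt, they
Segment N = 12, segment V = 10.
TTR = 10 / 12 = 0.83

0.83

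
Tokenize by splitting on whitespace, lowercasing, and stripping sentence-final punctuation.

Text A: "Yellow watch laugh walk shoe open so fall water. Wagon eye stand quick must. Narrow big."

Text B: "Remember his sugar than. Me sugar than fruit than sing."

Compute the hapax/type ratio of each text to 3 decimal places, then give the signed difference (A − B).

A: hapax=16, V=16, ratio=1.000
B: hapax=5, V=7, ratio=0.714
Difference = 1.000 − 0.714 = 0.286

0.286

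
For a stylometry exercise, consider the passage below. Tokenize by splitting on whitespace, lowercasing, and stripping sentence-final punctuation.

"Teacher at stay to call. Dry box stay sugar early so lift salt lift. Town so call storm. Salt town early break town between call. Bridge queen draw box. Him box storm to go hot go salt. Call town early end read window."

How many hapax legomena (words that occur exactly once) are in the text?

Frequencies: call:4, town:4, box:3, early:3, salt:3, stay:2, to:2, so:2, lift:2, storm:2, go:2, teacher:1, at:1, dry:1, sugar:1, break:1, between:1, bridge:1, queen:1, draw:1, … (5 more, each freq 1)
Hapax (freq=1): at, between, break, bridge, draw, dry, end, him, hot, queen, read, sugar, teacher, window

14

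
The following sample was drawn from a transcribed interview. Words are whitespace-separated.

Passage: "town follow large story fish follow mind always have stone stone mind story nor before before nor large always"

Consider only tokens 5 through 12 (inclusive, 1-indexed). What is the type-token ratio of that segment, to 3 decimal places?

0.750

Segment tokens 5–12: fish, follow, mind, always, have, stone, stone, mind
Segment N = 8, segment V = 6.
TTR = 6 / 8 = 0.750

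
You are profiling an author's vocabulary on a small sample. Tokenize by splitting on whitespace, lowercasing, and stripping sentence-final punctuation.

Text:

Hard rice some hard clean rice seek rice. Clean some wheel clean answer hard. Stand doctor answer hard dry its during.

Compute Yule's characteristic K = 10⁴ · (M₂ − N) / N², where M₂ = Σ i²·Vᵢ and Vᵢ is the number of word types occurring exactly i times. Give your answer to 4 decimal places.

634.9206

Frequencies: hard:4, rice:3, clean:3, some:2, answer:2, seek:1, wheel:1, stand:1, doctor:1, dry:1, its:1, during:1
N = 21. Frequency spectrum: V_1=7, V_2=2, V_3=2, V_4=1
M₂ = 1²·7 + 2²·2 + 3²·2 + 4²·1 = 49
K = 10000 × (49 − 21) / 21² = 634.9206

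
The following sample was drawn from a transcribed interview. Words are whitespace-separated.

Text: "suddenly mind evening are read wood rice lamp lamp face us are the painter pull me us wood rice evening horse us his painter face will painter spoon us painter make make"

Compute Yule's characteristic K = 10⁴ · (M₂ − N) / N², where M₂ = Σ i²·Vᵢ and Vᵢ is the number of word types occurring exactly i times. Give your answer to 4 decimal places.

371.0938

Frequencies: us:4, painter:4, evening:2, are:2, wood:2, rice:2, lamp:2, face:2, make:2, suddenly:1, mind:1, read:1, the:1, pull:1, me:1, horse:1, his:1, will:1, spoon:1
N = 32. Frequency spectrum: V_1=10, V_2=7, V_4=2
M₂ = 1²·10 + 2²·7 + 4²·2 = 70
K = 10000 × (70 − 32) / 32² = 371.0938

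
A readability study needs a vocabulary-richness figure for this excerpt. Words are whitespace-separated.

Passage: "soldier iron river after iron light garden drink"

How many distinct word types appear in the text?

7

Distinct types: {after, drink, garden, iron, light, river, soldier}
V = 7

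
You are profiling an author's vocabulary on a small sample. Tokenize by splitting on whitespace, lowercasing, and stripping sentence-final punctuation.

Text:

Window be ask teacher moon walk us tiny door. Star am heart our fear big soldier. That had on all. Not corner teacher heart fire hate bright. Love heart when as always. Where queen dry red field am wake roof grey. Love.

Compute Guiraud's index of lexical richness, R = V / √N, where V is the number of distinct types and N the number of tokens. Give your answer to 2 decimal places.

5.71

N = 42, V = 37.
√N = 6.480741
R = 37 / 6.480741 = 5.71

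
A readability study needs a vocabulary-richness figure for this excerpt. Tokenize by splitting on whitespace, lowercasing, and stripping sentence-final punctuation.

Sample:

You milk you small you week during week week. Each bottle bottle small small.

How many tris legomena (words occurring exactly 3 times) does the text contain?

Frequencies: you:3, small:3, week:3, bottle:2, milk:1, during:1, each:1
Words with frequency 3: small, week, you

3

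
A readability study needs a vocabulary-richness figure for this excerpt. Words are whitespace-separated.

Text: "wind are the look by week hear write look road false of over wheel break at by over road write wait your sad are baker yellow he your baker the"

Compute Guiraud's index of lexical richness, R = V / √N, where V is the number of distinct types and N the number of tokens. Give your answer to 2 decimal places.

3.83

N = 30, V = 21.
√N = 5.477226
R = 21 / 5.477226 = 3.83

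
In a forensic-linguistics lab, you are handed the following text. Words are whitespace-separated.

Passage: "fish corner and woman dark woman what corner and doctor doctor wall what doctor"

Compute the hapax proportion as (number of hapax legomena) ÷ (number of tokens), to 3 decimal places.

0.214

Frequencies: doctor:3, corner:2, and:2, woman:2, what:2, fish:1, dark:1, wall:1
Hapax count = 3; token count = 14.
Ratio = 3 / 14 = 0.214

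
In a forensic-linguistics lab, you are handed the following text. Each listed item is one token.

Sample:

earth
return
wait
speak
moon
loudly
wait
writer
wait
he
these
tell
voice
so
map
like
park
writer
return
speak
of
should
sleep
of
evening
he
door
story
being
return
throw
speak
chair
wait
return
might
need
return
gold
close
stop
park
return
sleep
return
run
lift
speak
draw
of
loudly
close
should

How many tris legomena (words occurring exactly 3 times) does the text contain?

1

Frequencies: return:7, wait:4, speak:4, of:3, loudly:2, writer:2, he:2, park:2, should:2, sleep:2, close:2, earth:1, moon:1, these:1, tell:1, voice:1, so:1, map:1, like:1, evening:1, … (12 more, each freq 1)
Words with frequency 3: of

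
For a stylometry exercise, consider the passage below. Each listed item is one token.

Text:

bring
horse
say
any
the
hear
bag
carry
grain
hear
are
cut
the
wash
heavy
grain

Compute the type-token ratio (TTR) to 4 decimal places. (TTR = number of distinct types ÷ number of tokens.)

N = 16 tokens, V = 13 types.
TTR = V / N = 13 / 16 = 0.8125

0.8125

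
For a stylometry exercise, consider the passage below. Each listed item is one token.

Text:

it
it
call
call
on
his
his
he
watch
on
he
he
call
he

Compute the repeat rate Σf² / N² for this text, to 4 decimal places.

0.1939

Frequencies: he:4, call:3, it:2, on:2, his:2, watch:1
Σf² = 38; N² = 196
Repeat rate = 38 / 196 = 0.1939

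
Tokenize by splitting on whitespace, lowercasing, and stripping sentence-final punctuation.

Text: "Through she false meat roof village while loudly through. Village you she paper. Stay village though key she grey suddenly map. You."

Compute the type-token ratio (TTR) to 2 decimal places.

0.73

N = 22 tokens, V = 16 types.
TTR = V / N = 16 / 22 = 0.73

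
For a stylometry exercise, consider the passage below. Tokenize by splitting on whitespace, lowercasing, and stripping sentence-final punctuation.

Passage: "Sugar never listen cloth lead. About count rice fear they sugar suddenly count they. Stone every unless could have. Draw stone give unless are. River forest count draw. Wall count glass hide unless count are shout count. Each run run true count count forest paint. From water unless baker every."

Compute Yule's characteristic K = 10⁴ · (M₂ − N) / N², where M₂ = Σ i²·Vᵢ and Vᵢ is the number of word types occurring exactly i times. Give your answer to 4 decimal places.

Frequencies: count:8, unless:4, sugar:2, they:2, stone:2, every:2, draw:2, are:2, forest:2, run:2, never:1, listen:1, cloth:1, lead:1, about:1, rice:1, fear:1, suddenly:1, could:1, have:1, … (12 more, each freq 1)
N = 50. Frequency spectrum: V_1=22, V_2=8, V_4=1, V_8=1
M₂ = 1²·22 + 2²·8 + 4²·1 + 8²·1 = 134
K = 10000 × (134 − 50) / 50² = 336.0000

336.0000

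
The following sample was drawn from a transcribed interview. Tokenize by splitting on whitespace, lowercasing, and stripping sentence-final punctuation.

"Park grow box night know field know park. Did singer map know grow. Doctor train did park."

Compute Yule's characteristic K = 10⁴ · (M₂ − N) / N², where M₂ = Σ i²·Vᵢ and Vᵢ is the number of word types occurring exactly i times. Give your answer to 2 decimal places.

Frequencies: park:3, know:3, grow:2, did:2, box:1, night:1, field:1, singer:1, map:1, doctor:1, train:1
N = 17. Frequency spectrum: V_1=7, V_2=2, V_3=2
M₂ = 1²·7 + 2²·2 + 3²·2 = 33
K = 10000 × (33 − 17) / 17² = 553.63

553.63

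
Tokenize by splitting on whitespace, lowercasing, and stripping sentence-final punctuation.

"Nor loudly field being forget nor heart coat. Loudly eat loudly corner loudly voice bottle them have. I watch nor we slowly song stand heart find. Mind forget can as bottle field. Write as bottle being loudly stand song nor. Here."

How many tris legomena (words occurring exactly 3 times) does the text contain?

Frequencies: loudly:5, nor:4, bottle:3, field:2, being:2, forget:2, heart:2, song:2, stand:2, as:2, coat:1, eat:1, corner:1, voice:1, them:1, have:1, i:1, watch:1, we:1, slowly:1, … (5 more, each freq 1)
Words with frequency 3: bottle

1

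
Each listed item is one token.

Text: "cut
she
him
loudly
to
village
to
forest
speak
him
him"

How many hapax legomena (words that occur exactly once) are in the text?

6

Frequencies: him:3, to:2, cut:1, she:1, loudly:1, village:1, forest:1, speak:1
Hapax (freq=1): cut, forest, loudly, she, speak, village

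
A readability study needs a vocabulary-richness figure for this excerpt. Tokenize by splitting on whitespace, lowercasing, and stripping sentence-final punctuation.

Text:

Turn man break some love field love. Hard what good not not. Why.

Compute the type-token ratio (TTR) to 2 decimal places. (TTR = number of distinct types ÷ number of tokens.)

N = 13 tokens, V = 11 types.
TTR = V / N = 11 / 13 = 0.85

0.85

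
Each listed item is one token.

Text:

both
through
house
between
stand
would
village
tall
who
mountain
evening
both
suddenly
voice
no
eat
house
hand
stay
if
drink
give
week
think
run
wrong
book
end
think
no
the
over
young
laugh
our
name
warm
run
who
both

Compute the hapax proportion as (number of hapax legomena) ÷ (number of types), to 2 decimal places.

Frequencies: both:3, house:2, who:2, no:2, think:2, run:2, through:1, between:1, stand:1, would:1, village:1, tall:1, mountain:1, evening:1, suddenly:1, voice:1, eat:1, hand:1, stay:1, if:1, … (13 more, each freq 1)
Hapax count = 27; type count = 33.
Ratio = 27 / 33 = 0.82

0.82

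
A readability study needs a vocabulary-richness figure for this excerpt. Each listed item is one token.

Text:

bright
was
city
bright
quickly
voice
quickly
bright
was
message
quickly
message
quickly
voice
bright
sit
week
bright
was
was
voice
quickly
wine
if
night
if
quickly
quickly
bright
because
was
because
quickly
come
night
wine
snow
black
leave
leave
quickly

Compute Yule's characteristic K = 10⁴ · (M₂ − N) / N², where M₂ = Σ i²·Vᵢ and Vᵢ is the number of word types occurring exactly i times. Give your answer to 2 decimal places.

Frequencies: quickly:9, bright:6, was:5, voice:3, message:2, wine:2, if:2, night:2, because:2, leave:2, city:1, sit:1, week:1, come:1, snow:1, black:1
N = 41. Frequency spectrum: V_1=6, V_2=6, V_3=1, V_5=1, V_6=1, V_9=1
M₂ = 1²·6 + 2²·6 + 3²·1 + 5²·1 + 6²·1 + 9²·1 = 181
K = 10000 × (181 − 41) / 41² = 832.84

832.84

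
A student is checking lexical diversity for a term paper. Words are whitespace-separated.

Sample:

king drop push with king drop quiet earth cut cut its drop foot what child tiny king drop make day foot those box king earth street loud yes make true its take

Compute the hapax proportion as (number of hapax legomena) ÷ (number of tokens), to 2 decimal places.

0.44

Frequencies: king:4, drop:4, earth:2, cut:2, its:2, foot:2, make:2, push:1, with:1, quiet:1, what:1, child:1, tiny:1, day:1, those:1, box:1, street:1, loud:1, yes:1, true:1, … (1 more, each freq 1)
Hapax count = 14; token count = 32.
Ratio = 14 / 32 = 0.44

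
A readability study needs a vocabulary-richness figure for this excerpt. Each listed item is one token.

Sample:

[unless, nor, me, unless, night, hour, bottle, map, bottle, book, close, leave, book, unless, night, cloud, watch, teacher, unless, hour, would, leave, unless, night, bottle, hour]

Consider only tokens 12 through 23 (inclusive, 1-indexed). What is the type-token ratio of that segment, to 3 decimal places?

0.750

Segment tokens 12–23: leave, book, unless, night, cloud, watch, teacher, unless, hour, would, leave, unless
Segment N = 12, segment V = 9.
TTR = 9 / 12 = 0.750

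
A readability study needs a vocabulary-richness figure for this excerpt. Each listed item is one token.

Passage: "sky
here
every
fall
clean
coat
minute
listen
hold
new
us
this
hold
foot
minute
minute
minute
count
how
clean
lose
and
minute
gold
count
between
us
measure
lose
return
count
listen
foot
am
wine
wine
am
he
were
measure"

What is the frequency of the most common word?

5

Frequencies: minute:5, count:3, clean:2, listen:2, hold:2, us:2, foot:2, lose:2, measure:2, am:2, wine:2, sky:1, here:1, every:1, fall:1, coat:1, new:1, this:1, how:1, and:1, … (5 more, each freq 1)
Most common: 'minute' with frequency 5.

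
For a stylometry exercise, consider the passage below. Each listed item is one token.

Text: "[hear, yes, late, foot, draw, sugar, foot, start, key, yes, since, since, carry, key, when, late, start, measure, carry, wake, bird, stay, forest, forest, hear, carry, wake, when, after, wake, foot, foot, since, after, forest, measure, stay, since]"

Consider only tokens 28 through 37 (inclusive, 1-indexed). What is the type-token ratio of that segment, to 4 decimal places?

Segment tokens 28–37: when, after, wake, foot, foot, since, after, forest, measure, stay
Segment N = 10, segment V = 8.
TTR = 8 / 10 = 0.8000

0.8000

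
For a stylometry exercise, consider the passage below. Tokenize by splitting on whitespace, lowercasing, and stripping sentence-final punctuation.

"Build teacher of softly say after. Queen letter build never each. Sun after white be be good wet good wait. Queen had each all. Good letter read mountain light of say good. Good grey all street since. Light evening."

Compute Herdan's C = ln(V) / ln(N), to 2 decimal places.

0.88

N = 39, V = 25.
ln(V) = 3.218876, ln(N) = 3.663562
C = 3.218876 / 3.663562 = 0.88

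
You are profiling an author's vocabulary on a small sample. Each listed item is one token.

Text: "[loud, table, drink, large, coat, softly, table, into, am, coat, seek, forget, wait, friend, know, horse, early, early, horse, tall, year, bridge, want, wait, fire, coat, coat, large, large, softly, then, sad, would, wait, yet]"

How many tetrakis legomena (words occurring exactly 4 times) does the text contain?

1

Frequencies: coat:4, large:3, wait:3, table:2, softly:2, horse:2, early:2, loud:1, drink:1, into:1, am:1, seek:1, forget:1, friend:1, know:1, tall:1, year:1, bridge:1, want:1, fire:1, … (4 more, each freq 1)
Words with frequency 4: coat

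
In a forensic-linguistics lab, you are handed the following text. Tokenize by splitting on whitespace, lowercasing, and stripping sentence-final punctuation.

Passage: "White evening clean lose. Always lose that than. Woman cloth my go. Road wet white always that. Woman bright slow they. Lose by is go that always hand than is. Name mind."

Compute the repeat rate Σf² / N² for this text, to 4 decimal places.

Frequencies: lose:3, always:3, that:3, white:2, than:2, woman:2, go:2, is:2, evening:1, clean:1, cloth:1, my:1, road:1, wet:1, bright:1, slow:1, they:1, by:1, hand:1, name:1, … (1 more, each freq 1)
Σf² = 60; N² = 1024
Repeat rate = 60 / 1024 = 0.0586

0.0586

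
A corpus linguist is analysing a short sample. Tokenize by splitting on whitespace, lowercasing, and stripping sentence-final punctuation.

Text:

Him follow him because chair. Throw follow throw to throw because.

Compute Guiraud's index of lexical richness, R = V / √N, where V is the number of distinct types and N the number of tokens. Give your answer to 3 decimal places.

1.809

N = 11, V = 6.
√N = 3.316625
R = 6 / 3.316625 = 1.809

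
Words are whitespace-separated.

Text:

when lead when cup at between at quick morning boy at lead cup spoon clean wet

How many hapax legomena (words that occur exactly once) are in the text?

7

Frequencies: at:3, when:2, lead:2, cup:2, between:1, quick:1, morning:1, boy:1, spoon:1, clean:1, wet:1
Hapax (freq=1): between, boy, clean, morning, quick, spoon, wet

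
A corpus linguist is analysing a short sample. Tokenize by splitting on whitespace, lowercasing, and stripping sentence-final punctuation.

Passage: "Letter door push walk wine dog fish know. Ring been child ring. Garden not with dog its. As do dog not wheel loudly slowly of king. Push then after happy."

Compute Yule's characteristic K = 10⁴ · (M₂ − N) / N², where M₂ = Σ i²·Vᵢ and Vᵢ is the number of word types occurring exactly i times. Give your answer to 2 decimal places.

133.33

Frequencies: dog:3, push:2, ring:2, not:2, letter:1, door:1, walk:1, wine:1, fish:1, know:1, been:1, child:1, garden:1, with:1, its:1, as:1, do:1, wheel:1, loudly:1, slowly:1, … (5 more, each freq 1)
N = 30. Frequency spectrum: V_1=21, V_2=3, V_3=1
M₂ = 1²·21 + 2²·3 + 3²·1 = 42
K = 10000 × (42 − 30) / 30² = 133.33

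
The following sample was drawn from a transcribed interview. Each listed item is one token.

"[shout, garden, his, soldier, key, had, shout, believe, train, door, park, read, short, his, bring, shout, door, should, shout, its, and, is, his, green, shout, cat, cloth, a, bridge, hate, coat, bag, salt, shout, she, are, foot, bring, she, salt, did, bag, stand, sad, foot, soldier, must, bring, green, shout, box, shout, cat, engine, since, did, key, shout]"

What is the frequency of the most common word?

Frequencies: shout:9, his:3, bring:3, soldier:2, key:2, door:2, green:2, cat:2, bag:2, salt:2, she:2, foot:2, did:2, garden:1, had:1, believe:1, train:1, park:1, read:1, short:1, … (16 more, each freq 1)
Most common: 'shout' with frequency 9.

9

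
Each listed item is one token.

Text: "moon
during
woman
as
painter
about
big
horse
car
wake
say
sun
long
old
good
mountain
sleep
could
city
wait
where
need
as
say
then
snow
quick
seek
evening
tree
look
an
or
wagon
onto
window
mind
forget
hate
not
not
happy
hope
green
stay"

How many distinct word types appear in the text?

Distinct types: {about, an, as, big, car, city, could, during, evening, forget, good, green, happy, hate, hope, horse, long, look, mind, moon, mountain, need, not, old, onto, or, painter, quick, say, seek, sleep, snow, stay, sun, then, tree, wagon, wait, wake, where, window, woman}
V = 42

42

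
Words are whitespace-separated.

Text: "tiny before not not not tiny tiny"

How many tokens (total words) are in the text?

Tokens: tiny, before, not, not, not, tiny, tiny
N = 7

7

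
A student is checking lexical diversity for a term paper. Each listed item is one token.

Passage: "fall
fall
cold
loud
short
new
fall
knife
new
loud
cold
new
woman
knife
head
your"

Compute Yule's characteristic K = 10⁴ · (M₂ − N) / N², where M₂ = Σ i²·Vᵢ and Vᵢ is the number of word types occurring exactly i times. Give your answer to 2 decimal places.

Frequencies: fall:3, new:3, cold:2, loud:2, knife:2, short:1, woman:1, head:1, your:1
N = 16. Frequency spectrum: V_1=4, V_2=3, V_3=2
M₂ = 1²·4 + 2²·3 + 3²·2 = 34
K = 10000 × (34 − 16) / 16² = 703.13

703.13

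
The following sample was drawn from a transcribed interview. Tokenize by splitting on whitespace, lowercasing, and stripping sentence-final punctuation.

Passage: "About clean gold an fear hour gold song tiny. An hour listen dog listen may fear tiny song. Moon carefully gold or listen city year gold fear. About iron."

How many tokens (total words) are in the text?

29

Tokens: about, clean, gold, an, fear, hour, gold, song, tiny, an, hour, listen, dog, listen, may, fear, tiny, song, moon, carefully, gold, or, listen, city, year, gold, fear, about, iron
N = 29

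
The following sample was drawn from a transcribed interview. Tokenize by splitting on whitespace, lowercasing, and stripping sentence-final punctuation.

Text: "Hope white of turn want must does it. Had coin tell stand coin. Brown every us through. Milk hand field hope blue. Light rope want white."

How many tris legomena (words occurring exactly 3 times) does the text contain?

Frequencies: hope:2, white:2, want:2, coin:2, of:1, turn:1, must:1, does:1, it:1, had:1, tell:1, stand:1, brown:1, every:1, us:1, through:1, milk:1, hand:1, field:1, blue:1, … (2 more, each freq 1)
Words with frequency 3: (none)

0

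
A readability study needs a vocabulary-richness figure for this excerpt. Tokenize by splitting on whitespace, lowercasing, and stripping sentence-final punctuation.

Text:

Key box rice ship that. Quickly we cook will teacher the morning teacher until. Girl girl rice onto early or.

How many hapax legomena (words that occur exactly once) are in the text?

Frequencies: rice:2, teacher:2, girl:2, key:1, box:1, ship:1, that:1, quickly:1, we:1, cook:1, will:1, the:1, morning:1, until:1, onto:1, early:1, or:1
Hapax (freq=1): box, cook, early, key, morning, onto, or, quickly, ship, that, the, until, we, will

14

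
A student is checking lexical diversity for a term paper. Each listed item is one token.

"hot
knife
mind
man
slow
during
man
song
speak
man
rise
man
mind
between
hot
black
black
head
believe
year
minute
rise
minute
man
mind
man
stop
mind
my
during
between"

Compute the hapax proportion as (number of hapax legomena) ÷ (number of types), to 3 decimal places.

0.529

Frequencies: man:6, mind:4, hot:2, during:2, rise:2, between:2, black:2, minute:2, knife:1, slow:1, song:1, speak:1, head:1, believe:1, year:1, stop:1, my:1
Hapax count = 9; type count = 17.
Ratio = 9 / 17 = 0.529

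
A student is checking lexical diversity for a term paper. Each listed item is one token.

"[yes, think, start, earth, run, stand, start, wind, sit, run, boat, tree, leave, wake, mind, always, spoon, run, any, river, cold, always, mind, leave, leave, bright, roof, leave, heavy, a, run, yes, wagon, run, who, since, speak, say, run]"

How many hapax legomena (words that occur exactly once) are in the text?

21

Frequencies: run:6, leave:4, yes:2, start:2, mind:2, always:2, think:1, earth:1, stand:1, wind:1, sit:1, boat:1, tree:1, wake:1, spoon:1, any:1, river:1, cold:1, bright:1, roof:1, … (7 more, each freq 1)
Hapax (freq=1): a, any, boat, bright, cold, earth, heavy, river, roof, say, since, sit, speak, spoon, stand, think, tree, wagon, wake, who, wind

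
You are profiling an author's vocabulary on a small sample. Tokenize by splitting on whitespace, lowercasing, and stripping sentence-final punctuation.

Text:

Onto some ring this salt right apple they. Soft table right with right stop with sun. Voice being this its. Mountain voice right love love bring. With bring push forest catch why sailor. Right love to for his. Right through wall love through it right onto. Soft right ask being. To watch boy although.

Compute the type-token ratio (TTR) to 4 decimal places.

N = 54 tokens, V = 34 types.
TTR = V / N = 34 / 54 = 0.6296

0.6296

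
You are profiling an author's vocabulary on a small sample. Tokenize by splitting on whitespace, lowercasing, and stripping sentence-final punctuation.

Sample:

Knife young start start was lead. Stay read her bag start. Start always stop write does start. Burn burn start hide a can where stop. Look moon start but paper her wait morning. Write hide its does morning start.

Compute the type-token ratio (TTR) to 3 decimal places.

0.641

N = 39 tokens, V = 25 types.
TTR = V / N = 25 / 39 = 0.641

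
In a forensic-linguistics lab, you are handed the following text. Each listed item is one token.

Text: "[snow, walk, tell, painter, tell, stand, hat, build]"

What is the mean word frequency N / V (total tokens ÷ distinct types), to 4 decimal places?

N = 8 tokens, V = 7 types.
Mean frequency = N / V = 8 / 7 = 1.1429

1.1429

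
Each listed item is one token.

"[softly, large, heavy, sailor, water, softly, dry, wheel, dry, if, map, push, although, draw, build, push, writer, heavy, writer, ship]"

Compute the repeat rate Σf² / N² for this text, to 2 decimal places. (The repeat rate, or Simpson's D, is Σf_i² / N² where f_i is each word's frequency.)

0.08

Frequencies: softly:2, heavy:2, dry:2, push:2, writer:2, large:1, sailor:1, water:1, wheel:1, if:1, map:1, although:1, draw:1, build:1, ship:1
Σf² = 30; N² = 400
Repeat rate = 30 / 400 = 0.08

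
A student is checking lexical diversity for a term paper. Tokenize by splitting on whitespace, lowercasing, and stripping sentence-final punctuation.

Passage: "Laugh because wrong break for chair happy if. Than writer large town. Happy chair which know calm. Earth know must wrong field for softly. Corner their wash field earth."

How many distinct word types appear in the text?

Distinct types: {because, break, calm, chair, corner, earth, field, for, happy, if, know, large, laugh, must, softly, than, their, town, wash, which, writer, wrong}
V = 22

22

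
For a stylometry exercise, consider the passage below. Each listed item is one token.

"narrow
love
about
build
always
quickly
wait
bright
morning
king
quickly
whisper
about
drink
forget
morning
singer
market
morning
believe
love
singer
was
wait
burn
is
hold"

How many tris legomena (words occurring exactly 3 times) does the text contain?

Frequencies: morning:3, love:2, about:2, quickly:2, wait:2, singer:2, narrow:1, build:1, always:1, bright:1, king:1, whisper:1, drink:1, forget:1, market:1, believe:1, was:1, burn:1, is:1, hold:1
Words with frequency 3: morning

1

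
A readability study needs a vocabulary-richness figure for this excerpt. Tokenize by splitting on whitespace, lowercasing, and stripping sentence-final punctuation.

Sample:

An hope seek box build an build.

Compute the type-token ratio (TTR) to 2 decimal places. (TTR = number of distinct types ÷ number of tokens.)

N = 7 tokens, V = 5 types.
TTR = V / N = 5 / 7 = 0.71

0.71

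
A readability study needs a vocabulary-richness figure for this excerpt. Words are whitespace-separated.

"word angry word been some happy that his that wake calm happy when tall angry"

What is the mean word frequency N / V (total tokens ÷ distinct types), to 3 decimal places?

1.364

N = 15 tokens, V = 11 types.
Mean frequency = N / V = 15 / 11 = 1.364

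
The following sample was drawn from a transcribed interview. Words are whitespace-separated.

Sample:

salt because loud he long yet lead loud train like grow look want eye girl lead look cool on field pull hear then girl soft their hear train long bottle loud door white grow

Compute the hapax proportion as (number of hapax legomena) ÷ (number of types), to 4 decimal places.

0.6800

Frequencies: loud:3, long:2, lead:2, train:2, grow:2, look:2, girl:2, hear:2, salt:1, because:1, he:1, yet:1, like:1, want:1, eye:1, cool:1, on:1, field:1, pull:1, then:1, … (5 more, each freq 1)
Hapax count = 17; type count = 25.
Ratio = 17 / 25 = 0.6800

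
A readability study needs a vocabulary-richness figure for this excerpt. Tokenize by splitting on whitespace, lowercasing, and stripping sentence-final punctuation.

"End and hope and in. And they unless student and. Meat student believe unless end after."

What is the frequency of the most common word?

Frequencies: and:4, end:2, unless:2, student:2, hope:1, in:1, they:1, meat:1, believe:1, after:1
Most common: 'and' with frequency 4.

4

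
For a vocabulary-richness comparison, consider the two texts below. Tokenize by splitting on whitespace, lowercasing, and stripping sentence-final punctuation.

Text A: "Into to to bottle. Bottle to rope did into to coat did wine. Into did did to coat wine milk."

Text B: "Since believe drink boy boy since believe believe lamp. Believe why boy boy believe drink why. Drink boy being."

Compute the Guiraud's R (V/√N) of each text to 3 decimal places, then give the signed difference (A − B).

A: V=8, N=20, R=1.789
B: V=7, N=19, R=1.606
Difference = 1.789 − 1.606 = 0.183

0.183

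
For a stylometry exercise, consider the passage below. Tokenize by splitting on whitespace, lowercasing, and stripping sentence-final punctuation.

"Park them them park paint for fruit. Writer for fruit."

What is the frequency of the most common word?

2

Frequencies: park:2, them:2, for:2, fruit:2, paint:1, writer:1
Most common: 'park' with frequency 2.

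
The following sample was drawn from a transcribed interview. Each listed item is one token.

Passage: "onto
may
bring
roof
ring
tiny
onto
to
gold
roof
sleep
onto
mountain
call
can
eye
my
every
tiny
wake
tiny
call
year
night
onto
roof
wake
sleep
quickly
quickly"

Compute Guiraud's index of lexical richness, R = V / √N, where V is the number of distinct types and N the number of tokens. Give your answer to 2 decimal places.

3.47

N = 30, V = 19.
√N = 5.477226
R = 19 / 5.477226 = 3.47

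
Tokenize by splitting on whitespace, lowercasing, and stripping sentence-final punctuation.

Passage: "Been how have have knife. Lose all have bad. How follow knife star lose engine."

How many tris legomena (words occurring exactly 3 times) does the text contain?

1

Frequencies: have:3, how:2, knife:2, lose:2, been:1, all:1, bad:1, follow:1, star:1, engine:1
Words with frequency 3: have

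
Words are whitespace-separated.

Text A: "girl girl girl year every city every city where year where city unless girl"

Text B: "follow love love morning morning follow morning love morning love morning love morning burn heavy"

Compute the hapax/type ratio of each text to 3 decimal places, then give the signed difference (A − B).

A: hapax=1, V=6, ratio=0.167
B: hapax=2, V=5, ratio=0.400
Difference = 0.167 − 0.400 = -0.233

-0.233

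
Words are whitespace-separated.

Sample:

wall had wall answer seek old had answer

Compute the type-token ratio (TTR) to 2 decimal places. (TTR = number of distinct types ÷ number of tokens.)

0.63

N = 8 tokens, V = 5 types.
TTR = V / N = 5 / 8 = 0.63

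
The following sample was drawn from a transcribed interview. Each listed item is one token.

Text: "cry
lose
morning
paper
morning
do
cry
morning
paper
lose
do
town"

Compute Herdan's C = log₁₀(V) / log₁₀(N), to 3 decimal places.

0.721

N = 12, V = 6.
log₁₀(V) = 0.778151, log₁₀(N) = 1.079181
C = 0.778151 / 1.079181 = 0.721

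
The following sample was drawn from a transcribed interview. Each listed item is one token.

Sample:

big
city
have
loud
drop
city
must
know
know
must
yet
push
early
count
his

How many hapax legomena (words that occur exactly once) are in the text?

Frequencies: city:2, must:2, know:2, big:1, have:1, loud:1, drop:1, yet:1, push:1, early:1, count:1, his:1
Hapax (freq=1): big, count, drop, early, have, his, loud, push, yet

9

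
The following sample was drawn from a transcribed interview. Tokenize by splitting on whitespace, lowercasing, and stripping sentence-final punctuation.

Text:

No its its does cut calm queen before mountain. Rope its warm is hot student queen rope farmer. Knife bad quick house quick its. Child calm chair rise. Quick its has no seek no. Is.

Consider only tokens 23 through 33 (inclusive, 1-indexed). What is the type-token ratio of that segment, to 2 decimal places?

Segment tokens 23–33: quick, its, child, calm, chair, rise, quick, its, has, no, seek
Segment N = 11, segment V = 9.
TTR = 9 / 11 = 0.82

0.82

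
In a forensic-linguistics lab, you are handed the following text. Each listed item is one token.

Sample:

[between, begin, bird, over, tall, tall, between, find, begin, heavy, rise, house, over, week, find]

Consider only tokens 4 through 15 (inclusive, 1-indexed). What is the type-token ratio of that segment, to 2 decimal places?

0.75

Segment tokens 4–15: over, tall, tall, between, find, begin, heavy, rise, house, over, week, find
Segment N = 12, segment V = 9.
TTR = 9 / 12 = 0.75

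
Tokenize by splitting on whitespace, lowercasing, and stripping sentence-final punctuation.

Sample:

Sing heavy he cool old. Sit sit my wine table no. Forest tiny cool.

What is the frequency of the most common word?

Frequencies: cool:2, sit:2, sing:1, heavy:1, he:1, old:1, my:1, wine:1, table:1, no:1, forest:1, tiny:1
Most common: 'cool' with frequency 2.

2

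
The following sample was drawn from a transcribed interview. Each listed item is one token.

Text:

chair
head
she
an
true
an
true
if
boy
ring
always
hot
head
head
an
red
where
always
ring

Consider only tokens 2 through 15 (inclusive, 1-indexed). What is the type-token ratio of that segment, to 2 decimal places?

Segment tokens 2–15: head, she, an, true, an, true, if, boy, ring, always, hot, head, head, an
Segment N = 14, segment V = 9.
TTR = 9 / 14 = 0.64

0.64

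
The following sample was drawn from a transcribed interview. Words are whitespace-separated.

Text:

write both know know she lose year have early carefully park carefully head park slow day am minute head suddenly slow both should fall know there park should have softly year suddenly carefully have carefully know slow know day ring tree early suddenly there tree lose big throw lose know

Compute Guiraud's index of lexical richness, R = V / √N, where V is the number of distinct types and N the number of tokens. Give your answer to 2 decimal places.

3.39

N = 50, V = 24.
√N = 7.071068
R = 24 / 7.071068 = 3.39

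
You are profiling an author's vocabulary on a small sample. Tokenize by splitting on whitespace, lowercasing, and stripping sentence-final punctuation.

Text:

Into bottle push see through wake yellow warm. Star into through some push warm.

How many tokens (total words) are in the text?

Tokens: into, bottle, push, see, through, wake, yellow, warm, star, into, through, some, push, warm
N = 14

14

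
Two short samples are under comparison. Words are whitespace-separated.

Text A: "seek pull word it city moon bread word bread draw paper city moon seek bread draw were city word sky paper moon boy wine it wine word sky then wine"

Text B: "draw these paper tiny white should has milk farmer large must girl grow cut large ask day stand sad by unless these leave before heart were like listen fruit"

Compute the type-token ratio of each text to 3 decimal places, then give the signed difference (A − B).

-0.464

TTR(A) = 14/30 = 0.467
TTR(B) = 27/29 = 0.931
Difference = 0.467 − 0.931 = -0.464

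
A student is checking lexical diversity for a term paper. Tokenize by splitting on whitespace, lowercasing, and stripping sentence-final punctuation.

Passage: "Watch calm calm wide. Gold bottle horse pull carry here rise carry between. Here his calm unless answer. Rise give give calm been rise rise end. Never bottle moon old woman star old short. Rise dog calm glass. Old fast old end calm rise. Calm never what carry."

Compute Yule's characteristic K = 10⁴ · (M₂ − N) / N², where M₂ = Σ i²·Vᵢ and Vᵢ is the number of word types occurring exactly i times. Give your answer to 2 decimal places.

434.03

Frequencies: calm:7, rise:6, old:4, carry:3, bottle:2, here:2, give:2, end:2, never:2, watch:1, wide:1, gold:1, horse:1, pull:1, between:1, his:1, unless:1, answer:1, been:1, moon:1, … (7 more, each freq 1)
N = 48. Frequency spectrum: V_1=18, V_2=5, V_3=1, V_4=1, V_6=1, V_7=1
M₂ = 1²·18 + 2²·5 + 3²·1 + 4²·1 + 6²·1 + 7²·1 = 148
K = 10000 × (148 − 48) / 48² = 434.03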